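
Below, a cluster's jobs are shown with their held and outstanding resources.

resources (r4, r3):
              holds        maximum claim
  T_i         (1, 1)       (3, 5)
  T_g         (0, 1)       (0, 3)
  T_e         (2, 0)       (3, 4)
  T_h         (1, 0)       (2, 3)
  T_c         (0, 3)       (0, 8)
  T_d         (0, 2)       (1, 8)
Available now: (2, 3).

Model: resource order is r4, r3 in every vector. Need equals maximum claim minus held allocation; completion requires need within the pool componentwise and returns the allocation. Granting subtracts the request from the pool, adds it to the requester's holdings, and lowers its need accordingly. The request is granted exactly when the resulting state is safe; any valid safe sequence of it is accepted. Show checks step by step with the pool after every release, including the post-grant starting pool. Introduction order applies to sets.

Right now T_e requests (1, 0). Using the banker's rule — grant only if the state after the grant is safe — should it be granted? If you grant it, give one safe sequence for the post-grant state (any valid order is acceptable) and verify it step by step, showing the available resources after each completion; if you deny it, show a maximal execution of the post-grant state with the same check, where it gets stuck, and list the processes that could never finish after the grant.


GRANT. The post-grant state is safe; one safe sequence: T_h, T_g, T_i, T_c, T_e, T_d.
Key observation: granting shrinks the pool to (1, 3), yet T_h still fits and the chain goes through.
Verifying the post-grant state step by step:
  pool = (1, 3)
  run T_h (needs (1, 3), free (1, 3)); after release of (1, 0) the pool is (2, 3)
  run T_g (needs (0, 2), free (2, 3)); after release of (0, 1) the pool is (2, 4)
  run T_i (needs (2, 4), free (2, 4)); after release of (1, 1) the pool is (3, 5)
  run T_c (needs (0, 5), free (3, 5)); after release of (0, 3) the pool is (3, 8)
  run T_e (needs (0, 4), free (3, 8)); after release of (3, 0) the pool is (6, 8)
  run T_d (needs (1, 6), free (6, 8)); after release of (0, 2) the pool is (6, 10)


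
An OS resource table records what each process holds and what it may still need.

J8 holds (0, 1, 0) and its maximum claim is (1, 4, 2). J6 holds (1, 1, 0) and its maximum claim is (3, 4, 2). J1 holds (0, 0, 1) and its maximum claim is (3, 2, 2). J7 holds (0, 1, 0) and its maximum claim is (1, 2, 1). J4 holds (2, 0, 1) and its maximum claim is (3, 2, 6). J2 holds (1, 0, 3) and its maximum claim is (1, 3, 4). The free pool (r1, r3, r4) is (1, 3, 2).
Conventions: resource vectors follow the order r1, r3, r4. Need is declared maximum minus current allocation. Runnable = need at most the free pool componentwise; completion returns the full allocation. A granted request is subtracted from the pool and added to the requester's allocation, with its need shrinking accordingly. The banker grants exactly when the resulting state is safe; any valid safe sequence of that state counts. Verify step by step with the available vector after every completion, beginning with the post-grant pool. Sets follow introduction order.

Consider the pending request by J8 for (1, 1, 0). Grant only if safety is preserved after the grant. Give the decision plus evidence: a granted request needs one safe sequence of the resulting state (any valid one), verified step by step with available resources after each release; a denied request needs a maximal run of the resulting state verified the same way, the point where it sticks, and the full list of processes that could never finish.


GRANT: granting preserves safety; a valid post-grant sequence is J8, J2, J6, J1, J7, J4.
Key observation: post-grant, (0, 2, 2) remains, and an order beginning with J8 completes everyone.
Verifying the post-grant state step by step:
  pool = (0, 2, 2)
  J8 needs (0, 2, 2) <= (0, 2, 2) -> finishes; pool += (1, 2, 0) = (1, 4, 2)
  J2 needs (0, 3, 1) <= (1, 4, 2) -> finishes; pool += (1, 0, 3) = (2, 4, 5)
  J6 needs (2, 3, 2) <= (2, 4, 5) -> finishes; pool += (1, 1, 0) = (3, 5, 5)
  J1 needs (3, 2, 1) <= (3, 5, 5) -> finishes; pool += (0, 0, 1) = (3, 5, 6)
  J7 needs (1, 1, 1) <= (3, 5, 6) -> finishes; pool += (0, 1, 0) = (3, 6, 6)
  J4 needs (1, 2, 5) <= (3, 6, 6) -> finishes; pool += (2, 0, 1) = (5, 6, 7)


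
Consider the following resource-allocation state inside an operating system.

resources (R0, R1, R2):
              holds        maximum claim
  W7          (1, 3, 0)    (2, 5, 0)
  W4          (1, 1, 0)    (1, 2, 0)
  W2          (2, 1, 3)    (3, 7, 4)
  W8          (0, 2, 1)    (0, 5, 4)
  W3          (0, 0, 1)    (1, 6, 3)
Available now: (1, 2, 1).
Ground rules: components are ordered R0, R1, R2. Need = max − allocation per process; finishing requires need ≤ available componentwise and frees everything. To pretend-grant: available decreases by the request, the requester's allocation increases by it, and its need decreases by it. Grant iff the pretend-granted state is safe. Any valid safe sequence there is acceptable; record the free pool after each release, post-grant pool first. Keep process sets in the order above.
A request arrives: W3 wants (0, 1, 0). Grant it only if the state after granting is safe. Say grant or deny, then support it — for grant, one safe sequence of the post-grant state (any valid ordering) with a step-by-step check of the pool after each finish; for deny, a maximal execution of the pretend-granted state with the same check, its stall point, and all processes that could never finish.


DENY. Granting would leave the state unsafe.
Key observation: after W4, W7 the pool peaks at (3, 5, 1), and each blocked process is short somewhere: W2 on R1; W8 on R2; W3 on R2.
On the post-grant state, W4, W7 is a maximal run — nothing extends it. Verifying each step:
  pool = (1, 1, 1)
  W4 needs (0, 1, 0) <= (1, 1, 1) -> finishes; pool += (1, 1, 0) = (2, 2, 1)
  W7 needs (1, 2, 0) <= (2, 2, 1) -> finishes; pool += (1, 3, 0) = (3, 5, 1)
  W2 cannot run: need (1, 6, 1) vs free (3, 5, 1) (insufficient R1)
  W8 cannot run: need (0, 3, 3) vs free (3, 5, 1) (insufficient R2)
  W3 cannot run: need (1, 5, 2) vs free (3, 5, 1) (insufficient R2)
Had the request been granted, W2, W8 and W3 could never finish.


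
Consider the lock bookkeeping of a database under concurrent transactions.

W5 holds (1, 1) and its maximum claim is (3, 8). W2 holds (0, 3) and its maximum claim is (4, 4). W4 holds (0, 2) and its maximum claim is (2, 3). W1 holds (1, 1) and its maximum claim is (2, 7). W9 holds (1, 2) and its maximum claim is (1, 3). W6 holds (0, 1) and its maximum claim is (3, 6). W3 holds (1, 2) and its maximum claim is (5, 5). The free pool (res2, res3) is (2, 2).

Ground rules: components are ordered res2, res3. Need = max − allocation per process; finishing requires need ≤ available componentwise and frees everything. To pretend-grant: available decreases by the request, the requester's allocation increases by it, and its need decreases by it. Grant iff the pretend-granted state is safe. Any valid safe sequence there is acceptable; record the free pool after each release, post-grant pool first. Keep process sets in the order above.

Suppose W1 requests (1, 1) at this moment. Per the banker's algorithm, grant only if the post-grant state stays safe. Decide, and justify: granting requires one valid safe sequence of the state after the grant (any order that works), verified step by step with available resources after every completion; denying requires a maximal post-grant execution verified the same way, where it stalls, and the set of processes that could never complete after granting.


GRANT: granting preserves safety; a valid post-grant sequence is W9, W4, W1, W5, W2, W6, W3.
Key observation: granting shrinks the pool to (1, 1), yet W9 still fits and the chain goes through.
Verifying the post-grant state step by step:
  pool = (1, 1)
  W9: need (0, 1) fits (1, 1); releases (1, 2), pool now (2, 3)
  W4: need (2, 1) fits (2, 3); releases (0, 2), pool now (2, 5)
  W1: need (0, 5) fits (2, 5); releases (2, 2), pool now (4, 7)
  W5: need (2, 7) fits (4, 7); releases (1, 1), pool now (5, 8)
  W2: need (4, 1) fits (5, 8); releases (0, 3), pool now (5, 11)
  W6: need (3, 5) fits (5, 11); releases (0, 1), pool now (5, 12)
  W3: need (4, 3) fits (5, 12); releases (1, 2), pool now (6, 14)


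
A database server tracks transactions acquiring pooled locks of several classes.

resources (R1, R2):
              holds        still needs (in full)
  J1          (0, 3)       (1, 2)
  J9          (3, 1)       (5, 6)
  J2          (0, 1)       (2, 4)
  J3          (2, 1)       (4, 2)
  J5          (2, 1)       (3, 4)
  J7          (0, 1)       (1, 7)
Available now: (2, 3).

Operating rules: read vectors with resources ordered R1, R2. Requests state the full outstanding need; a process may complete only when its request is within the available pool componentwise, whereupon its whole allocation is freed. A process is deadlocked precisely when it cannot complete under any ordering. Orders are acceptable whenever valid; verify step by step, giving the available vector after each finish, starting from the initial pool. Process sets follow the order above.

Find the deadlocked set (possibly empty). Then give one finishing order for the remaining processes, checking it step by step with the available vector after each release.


Deadlocked set: J9, J3 and J5.
Key observation: even finishing J1, J2, J7 leaves just (2, 8) free — too little R1 for any of the remaining processes.
A valid finishing order for the others: J1, J2, J7. Step-by-step check:
  pool = (2, 3)
  J1 needs (1, 2) <= (2, 3) -> finishes; pool += (0, 3) = (2, 6)
  J2 needs (2, 4) <= (2, 6) -> finishes; pool += (0, 1) = (2, 7)
  J7 needs (1, 7) <= (2, 7) -> finishes; pool += (0, 1) = (2, 8)
The stuck group stays short no matter what:
  blocked: J9 wants (5, 6), pool (2, 8) — not enough R1
  blocked: J3 wants (4, 2), pool (2, 8) — not enough R1
  blocked: J5 wants (3, 4), pool (2, 8) — not enough R1


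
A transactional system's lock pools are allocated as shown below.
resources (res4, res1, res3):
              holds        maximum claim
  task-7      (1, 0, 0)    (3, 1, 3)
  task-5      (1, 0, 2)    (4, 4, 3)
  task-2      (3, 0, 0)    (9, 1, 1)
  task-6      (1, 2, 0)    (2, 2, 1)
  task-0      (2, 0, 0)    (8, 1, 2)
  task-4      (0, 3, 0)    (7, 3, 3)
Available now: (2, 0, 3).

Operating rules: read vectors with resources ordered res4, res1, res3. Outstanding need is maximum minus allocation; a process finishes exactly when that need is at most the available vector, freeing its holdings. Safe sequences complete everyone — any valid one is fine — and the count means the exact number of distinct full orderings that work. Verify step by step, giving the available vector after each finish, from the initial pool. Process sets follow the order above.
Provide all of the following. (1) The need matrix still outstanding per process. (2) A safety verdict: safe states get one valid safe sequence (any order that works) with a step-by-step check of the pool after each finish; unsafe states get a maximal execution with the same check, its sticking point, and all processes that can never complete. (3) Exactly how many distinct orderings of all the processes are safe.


(1) Need matrix, components ordered res4, res1, res3:
  task-7: (2, 1, 3)
  task-5: (3, 4, 1)
  task-2: (6, 1, 1)
  task-6: (1, 0, 1)
  task-0: (6, 1, 2)
  task-4: (7, 0, 3)
(2) UNSAFE — no complete ordering exists.
Key observation: after task-6, task-7 the pool peaks at (4, 2, 3), and each blocked process is short somewhere: task-5 on res1; task-2 on res4; task-0 on res4; task-4 on res4.
The run task-6, task-7 cannot be extended any further. Verifying each step:
  pool = (2, 0, 3)
  task-6: need (1, 0, 1) fits (2, 0, 3); releases (1, 2, 0), pool now (3, 2, 3)
  task-7: need (2, 1, 3) fits (3, 2, 3); releases (1, 0, 0), pool now (4, 2, 3)
  task-5 still needs (3, 4, 1) but only (4, 2, 3) is free — short on res1
  task-2 still needs (6, 1, 1) but only (4, 2, 3) is free — short on res4
  task-0 still needs (6, 1, 2) but only (4, 2, 3) is free — short on res4
  task-4 still needs (7, 0, 3) but only (4, 2, 3) is free — short on res4
Processes that can never finish: task-5, task-2, task-0 and task-4.
(3) Precisely 0 of the possible complete orderings are safe sequences.


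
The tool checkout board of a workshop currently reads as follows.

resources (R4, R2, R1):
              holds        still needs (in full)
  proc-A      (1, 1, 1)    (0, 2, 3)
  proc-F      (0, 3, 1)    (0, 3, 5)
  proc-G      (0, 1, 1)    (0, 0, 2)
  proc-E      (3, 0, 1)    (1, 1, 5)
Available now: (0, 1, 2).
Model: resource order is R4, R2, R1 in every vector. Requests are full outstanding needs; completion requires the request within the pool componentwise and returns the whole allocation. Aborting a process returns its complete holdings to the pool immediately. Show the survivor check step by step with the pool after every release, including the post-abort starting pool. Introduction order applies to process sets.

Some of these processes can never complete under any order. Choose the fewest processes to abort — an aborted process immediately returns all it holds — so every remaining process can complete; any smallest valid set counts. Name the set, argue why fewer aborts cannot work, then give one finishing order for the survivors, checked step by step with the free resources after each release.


The answer: abort proc-E.
Key observation: the returned (3, 0, 1) from proc-E is what brings proc-F — unrunnable before, under any order — into play at step 3.
No smaller set exists: with zero aborts the deadlock remains.
One survivor order: proc-G, proc-A, proc-F. Walking it through (post-abort pool first):
  pool = (3, 1, 3)
  proc-G needs (0, 0, 2) <= (3, 1, 3) -> finishes; pool += (0, 1, 1) = (3, 2, 4)
  proc-A needs (0, 2, 3) <= (3, 2, 4) -> finishes; pool += (1, 1, 1) = (4, 3, 5)
  proc-F needs (0, 3, 5) <= (4, 3, 5) -> finishes; pool += (0, 3, 1) = (4, 6, 6)


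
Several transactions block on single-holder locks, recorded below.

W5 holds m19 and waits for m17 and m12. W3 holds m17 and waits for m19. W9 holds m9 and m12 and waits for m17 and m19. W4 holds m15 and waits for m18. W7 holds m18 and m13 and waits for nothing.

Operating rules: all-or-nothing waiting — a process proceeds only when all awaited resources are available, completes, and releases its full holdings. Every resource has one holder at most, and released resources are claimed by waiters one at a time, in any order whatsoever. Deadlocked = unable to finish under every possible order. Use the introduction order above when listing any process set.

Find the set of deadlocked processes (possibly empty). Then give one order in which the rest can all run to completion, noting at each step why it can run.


Deadlocked: W5, W3 and W9.
Key observation: the wait chain closes on itself along W5 -> W3 -> W5; W9 is caught in further circular waits.
A valid finishing order for the others: W7, W4.
Check, step by step:
  run W7 (it waits on nothing); releases m18 and m13
  W4 waits on m18 — all released -> runs and releases m15


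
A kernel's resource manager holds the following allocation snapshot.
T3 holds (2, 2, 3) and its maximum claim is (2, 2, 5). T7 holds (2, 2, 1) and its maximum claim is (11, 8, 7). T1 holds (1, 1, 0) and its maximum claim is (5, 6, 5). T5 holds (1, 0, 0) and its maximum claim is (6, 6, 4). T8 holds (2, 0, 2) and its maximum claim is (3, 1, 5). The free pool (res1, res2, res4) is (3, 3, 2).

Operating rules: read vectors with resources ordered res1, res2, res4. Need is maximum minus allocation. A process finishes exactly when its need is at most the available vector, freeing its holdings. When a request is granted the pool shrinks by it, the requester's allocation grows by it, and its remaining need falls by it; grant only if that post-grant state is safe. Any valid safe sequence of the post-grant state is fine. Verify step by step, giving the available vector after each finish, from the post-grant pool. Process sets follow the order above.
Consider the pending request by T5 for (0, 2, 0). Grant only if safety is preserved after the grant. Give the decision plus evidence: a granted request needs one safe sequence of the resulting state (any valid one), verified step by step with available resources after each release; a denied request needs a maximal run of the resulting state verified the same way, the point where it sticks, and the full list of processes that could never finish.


DENY. Granting would leave the state unsafe.
Key observation: once T3, T8 finish, the pool peaks at (7, 3, 7) — and every remaining process still needs more res2 than that.
Pretend the grant happened; the run T3, T8 goes as far as possible. Step-by-step check:
  pool = (3, 1, 2)
  T3 needs (0, 0, 2) <= (3, 1, 2) -> finishes; pool += (2, 2, 3) = (5, 3, 5)
  T8 needs (1, 1, 3) <= (5, 3, 5) -> finishes; pool += (2, 0, 2) = (7, 3, 7)
  T7 still needs (9, 6, 6) but only (7, 3, 7) is free — short on res1 and res2
  T1 still needs (4, 5, 5) but only (7, 3, 7) is free — short on res2
  T5 still needs (5, 4, 4) but only (7, 3, 7) is free — short on res2
Had the request been granted, T7, T1 and T5 could never finish.


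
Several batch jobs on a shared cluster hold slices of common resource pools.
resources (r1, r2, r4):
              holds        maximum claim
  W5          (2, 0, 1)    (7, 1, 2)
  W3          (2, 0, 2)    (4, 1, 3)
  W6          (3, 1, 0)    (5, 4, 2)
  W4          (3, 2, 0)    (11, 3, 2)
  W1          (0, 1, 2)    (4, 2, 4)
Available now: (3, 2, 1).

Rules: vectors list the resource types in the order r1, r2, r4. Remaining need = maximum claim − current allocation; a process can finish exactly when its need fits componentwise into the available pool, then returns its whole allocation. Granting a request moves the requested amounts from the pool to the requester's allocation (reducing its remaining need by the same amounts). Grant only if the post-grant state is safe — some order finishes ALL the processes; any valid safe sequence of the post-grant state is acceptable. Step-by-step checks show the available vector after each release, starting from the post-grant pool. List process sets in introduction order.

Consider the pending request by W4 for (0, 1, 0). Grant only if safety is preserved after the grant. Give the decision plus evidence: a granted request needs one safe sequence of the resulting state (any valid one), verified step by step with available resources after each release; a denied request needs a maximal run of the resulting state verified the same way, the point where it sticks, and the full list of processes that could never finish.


DENY: after the grant no complete ordering would exist.
Key observation: after W3, W1, W5 the pool peaks at (7, 2, 6), and each blocked process is short somewhere: W6 on r2; W4 on r1.
On the post-grant state, W3, W1, W5 is a maximal run — nothing extends it. Check, step by step:
  pool = (3, 1, 1)
  run W3 (needs (2, 1, 1), free (3, 1, 1)); after release of (2, 0, 2) the pool is (5, 1, 3)
  run W1 (needs (4, 1, 2), free (5, 1, 3)); after release of (0, 1, 2) the pool is (5, 2, 5)
  run W5 (needs (5, 1, 1), free (5, 2, 5)); after release of (2, 0, 1) the pool is (7, 2, 6)
  W6 still needs (2, 3, 2) but only (7, 2, 6) is free — short on r2
  W4 still needs (8, 0, 2) but only (7, 2, 6) is free — short on r1
Post-grant, the permanently blocked set is W6 and W4.


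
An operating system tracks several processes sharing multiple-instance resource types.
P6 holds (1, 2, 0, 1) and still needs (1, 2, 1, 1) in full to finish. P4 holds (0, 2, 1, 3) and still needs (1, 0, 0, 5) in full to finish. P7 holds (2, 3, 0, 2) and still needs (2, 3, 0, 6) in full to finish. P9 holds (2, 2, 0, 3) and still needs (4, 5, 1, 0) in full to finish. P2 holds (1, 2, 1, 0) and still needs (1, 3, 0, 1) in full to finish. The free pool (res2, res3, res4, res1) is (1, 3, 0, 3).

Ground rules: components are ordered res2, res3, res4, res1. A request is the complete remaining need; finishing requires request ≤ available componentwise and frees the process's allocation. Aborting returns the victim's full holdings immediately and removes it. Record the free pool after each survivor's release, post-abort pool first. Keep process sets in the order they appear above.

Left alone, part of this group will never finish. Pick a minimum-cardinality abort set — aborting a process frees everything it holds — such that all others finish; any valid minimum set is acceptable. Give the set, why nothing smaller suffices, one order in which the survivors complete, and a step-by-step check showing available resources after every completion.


Abort P7.
Key observation: aborting P7 returns (2, 3, 0, 2), and P9 — hopeless before — runs at step 2 with the returned capacity in the pool.
Minimality: the empty abort set fails — the state is deadlocked as it stands.
The survivors complete as P2, P9, P4, P6. Walking it through (starting from the post-abort pool):
  pool = (3, 6, 0, 5)
  P2 needs (1, 3, 0, 1) <= (3, 6, 0, 5) -> finishes; pool += (1, 2, 1, 0) = (4, 8, 1, 5)
  P9 needs (4, 5, 1, 0) <= (4, 8, 1, 5) -> finishes; pool += (2, 2, 0, 3) = (6, 10, 1, 8)
  P4 needs (1, 0, 0, 5) <= (6, 10, 1, 8) -> finishes; pool += (0, 2, 1, 3) = (6, 12, 2, 11)
  P6 needs (1, 2, 1, 1) <= (6, 12, 2, 11) -> finishes; pool += (1, 2, 0, 1) = (7, 14, 2, 12)


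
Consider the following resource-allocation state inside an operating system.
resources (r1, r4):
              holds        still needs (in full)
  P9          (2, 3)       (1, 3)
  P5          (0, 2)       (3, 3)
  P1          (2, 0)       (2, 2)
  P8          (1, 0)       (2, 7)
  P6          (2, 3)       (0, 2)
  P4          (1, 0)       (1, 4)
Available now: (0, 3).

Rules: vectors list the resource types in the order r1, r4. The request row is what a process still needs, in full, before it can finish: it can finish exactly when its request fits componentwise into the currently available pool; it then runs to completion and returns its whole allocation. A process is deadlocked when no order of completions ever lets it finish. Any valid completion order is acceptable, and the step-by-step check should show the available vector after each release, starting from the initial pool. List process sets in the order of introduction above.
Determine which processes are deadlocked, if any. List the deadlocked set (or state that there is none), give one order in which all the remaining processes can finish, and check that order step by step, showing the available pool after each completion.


The deadlocked set is empty.
Key observation: starting with P6, each completion frees enough for the next — no one is permanently blocked.
The rest can finish in the order P6, P9, P1, P5, P4, P8. Verifying each step:
  pool = (0, 3)
  P6: need (0, 2) fits (0, 3); releases (2, 3), pool now (2, 6)
  P9: need (1, 3) fits (2, 6); releases (2, 3), pool now (4, 9)
  P1: need (2, 2) fits (4, 9); releases (2, 0), pool now (6, 9)
  P5: need (3, 3) fits (6, 9); releases (0, 2), pool now (6, 11)
  P4: need (1, 4) fits (6, 11); releases (1, 0), pool now (7, 11)
  P8: need (2, 7) fits (7, 11); releases (1, 0), pool now (8, 11)


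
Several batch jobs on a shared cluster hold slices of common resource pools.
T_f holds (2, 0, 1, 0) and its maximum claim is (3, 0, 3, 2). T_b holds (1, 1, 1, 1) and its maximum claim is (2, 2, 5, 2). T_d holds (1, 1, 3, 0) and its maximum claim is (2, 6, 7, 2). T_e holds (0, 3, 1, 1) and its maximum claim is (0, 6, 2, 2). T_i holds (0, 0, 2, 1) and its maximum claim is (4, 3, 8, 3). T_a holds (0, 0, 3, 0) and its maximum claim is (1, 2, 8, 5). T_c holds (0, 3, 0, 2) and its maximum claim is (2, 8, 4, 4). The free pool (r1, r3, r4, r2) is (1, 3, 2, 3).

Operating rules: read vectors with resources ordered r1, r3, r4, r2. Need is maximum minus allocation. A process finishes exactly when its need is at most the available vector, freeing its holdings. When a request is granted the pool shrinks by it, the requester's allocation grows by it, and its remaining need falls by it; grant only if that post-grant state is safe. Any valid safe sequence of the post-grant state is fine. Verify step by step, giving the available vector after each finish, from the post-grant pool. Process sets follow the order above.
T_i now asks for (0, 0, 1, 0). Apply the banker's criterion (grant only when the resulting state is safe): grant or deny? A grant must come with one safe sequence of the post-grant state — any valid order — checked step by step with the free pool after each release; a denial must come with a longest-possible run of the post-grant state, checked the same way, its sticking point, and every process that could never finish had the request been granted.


DENY. Granting would leave the state unsafe.
Key observation: no order helps: past T_e, T_f, the free pool tops out at (3, 6, 3, 4), below what each blocked process needs in r4.
Pretend the grant happened; the run T_e, T_f goes as far as possible. Check, step by step:
  pool = (1, 3, 1, 3)
  run T_e (needs (0, 3, 1, 1), free (1, 3, 1, 3)); after release of (0, 3, 1, 1) the pool is (1, 6, 2, 4)
  run T_f (needs (1, 0, 2, 2), free (1, 6, 2, 4)); after release of (2, 0, 1, 0) the pool is (3, 6, 3, 4)
  T_b still needs (1, 1, 4, 1) but only (3, 6, 3, 4) is free — short on r4
  T_d still needs (1, 5, 4, 2) but only (3, 6, 3, 4) is free — short on r4
  T_i still needs (4, 3, 5, 2) but only (3, 6, 3, 4) is free — short on r1 and r4
  T_a still needs (1, 2, 5, 5) but only (3, 6, 3, 4) is free — short on r4 and r2
  T_c still needs (2, 5, 4, 2) but only (3, 6, 3, 4) is free — short on r4
Had the request been granted, T_b, T_d, T_i, T_a and T_c could never finish.


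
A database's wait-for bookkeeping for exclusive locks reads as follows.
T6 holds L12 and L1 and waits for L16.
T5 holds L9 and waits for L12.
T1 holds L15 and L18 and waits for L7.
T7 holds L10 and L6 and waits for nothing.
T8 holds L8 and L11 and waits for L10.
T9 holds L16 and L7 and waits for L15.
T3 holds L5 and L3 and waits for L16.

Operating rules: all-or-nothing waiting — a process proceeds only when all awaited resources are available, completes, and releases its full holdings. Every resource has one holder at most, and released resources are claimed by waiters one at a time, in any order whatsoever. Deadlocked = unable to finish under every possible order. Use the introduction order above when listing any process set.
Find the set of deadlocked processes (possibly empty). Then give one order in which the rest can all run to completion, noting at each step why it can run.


The deadlocked set is T6, T5, T1, T9 and T3.
Key observation: along T9 -> T1 -> T9, each member waits on what the next one holds — a deadlock; T6, T5 and T3 wait into the deadlock from upstream.
One completion order for the rest: T7, T8.
Verifying each step:
  T7 waits on nothing -> runs at once and releases L10 and L6
  run T8 (all its waits — L10 — are resolved); releases L8 and L11


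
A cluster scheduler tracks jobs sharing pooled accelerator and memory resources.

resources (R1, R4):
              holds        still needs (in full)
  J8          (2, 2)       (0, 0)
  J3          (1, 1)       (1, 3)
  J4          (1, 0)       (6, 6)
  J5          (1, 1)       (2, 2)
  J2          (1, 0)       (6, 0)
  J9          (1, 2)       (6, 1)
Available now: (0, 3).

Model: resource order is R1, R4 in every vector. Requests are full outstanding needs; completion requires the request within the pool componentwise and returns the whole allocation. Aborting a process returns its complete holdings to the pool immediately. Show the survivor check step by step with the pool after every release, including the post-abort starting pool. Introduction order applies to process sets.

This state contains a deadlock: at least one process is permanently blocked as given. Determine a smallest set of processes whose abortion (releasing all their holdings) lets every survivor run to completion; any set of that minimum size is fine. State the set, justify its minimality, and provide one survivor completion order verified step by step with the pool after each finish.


Minimum abort set: J2 and J9.
Key observation: J4 was stuck for good until J2 and J9 gave back (2, 2); in the order shown it finishes at step 4.
No one abort is enough; case by case: J8 alone leaves J4 blocked (short on R1); J3 alone leaves J4 blocked (short on R1); J4 alone leaves J2 blocked (short on R1); J5 alone leaves J4 blocked (short on R1); J2 alone leaves J4 blocked (short on R1); J9 alone leaves J4 blocked (short on R1).
One survivor order: J5, J3, J8, J4. Step-by-step check (post-abort pool first):
  pool = (2, 5)
  J5: need (2, 2) fits (2, 5); releases (1, 1), pool now (3, 6)
  J3: need (1, 3) fits (3, 6); releases (1, 1), pool now (4, 7)
  J8: need (0, 0) fits (4, 7); releases (2, 2), pool now (6, 9)
  J4: need (6, 6) fits (6, 9); releases (1, 0), pool now (7, 9)


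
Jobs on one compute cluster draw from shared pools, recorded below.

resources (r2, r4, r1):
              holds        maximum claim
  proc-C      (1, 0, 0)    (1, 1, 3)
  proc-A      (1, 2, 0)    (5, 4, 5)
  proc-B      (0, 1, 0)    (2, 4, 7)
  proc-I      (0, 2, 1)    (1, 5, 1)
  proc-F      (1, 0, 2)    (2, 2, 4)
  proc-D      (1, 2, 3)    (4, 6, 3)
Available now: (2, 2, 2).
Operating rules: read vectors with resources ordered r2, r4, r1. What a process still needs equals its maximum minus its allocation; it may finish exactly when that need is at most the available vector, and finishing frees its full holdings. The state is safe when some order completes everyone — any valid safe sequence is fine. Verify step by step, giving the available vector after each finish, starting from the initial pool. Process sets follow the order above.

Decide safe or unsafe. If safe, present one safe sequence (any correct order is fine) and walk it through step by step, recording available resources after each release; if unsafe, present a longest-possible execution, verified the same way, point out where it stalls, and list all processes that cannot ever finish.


UNSAFE — no complete ordering exists.
Key observation: after proc-F, proc-C the pool peaks at (4, 2, 4), and each blocked process is short somewhere: proc-A on r1; proc-B on r4, r1; proc-I on r4; proc-D on r4.
A maximal execution: proc-F, proc-C — then nothing else fits. Step-by-step check:
  pool = (2, 2, 2)
  run proc-F (needs (1, 2, 2), free (2, 2, 2)); after release of (1, 0, 2) the pool is (3, 2, 4)
  run proc-C (needs (0, 1, 3), free (3, 2, 4)); after release of (1, 0, 0) the pool is (4, 2, 4)
  blocked: proc-A wants (4, 2, 5), pool (4, 2, 4) — not enough r1
  blocked: proc-B wants (2, 3, 7), pool (4, 2, 4) — not enough r4 and r1
  blocked: proc-I wants (1, 3, 0), pool (4, 2, 4) — not enough r4
  blocked: proc-D wants (3, 4, 0), pool (4, 2, 4) — not enough r4
Never able to finish: proc-A, proc-B, proc-I and proc-D.


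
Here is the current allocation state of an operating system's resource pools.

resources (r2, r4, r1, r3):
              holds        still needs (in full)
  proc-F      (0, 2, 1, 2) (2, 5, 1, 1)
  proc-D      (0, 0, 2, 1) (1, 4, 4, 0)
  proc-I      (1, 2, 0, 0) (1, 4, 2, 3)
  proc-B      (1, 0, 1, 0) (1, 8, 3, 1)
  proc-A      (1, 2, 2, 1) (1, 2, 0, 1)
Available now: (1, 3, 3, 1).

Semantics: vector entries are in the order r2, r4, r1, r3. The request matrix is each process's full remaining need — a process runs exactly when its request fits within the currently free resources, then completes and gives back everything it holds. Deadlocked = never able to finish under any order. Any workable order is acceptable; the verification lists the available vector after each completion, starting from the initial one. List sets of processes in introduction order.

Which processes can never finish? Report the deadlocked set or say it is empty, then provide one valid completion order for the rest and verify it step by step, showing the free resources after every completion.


The deadlocked set is empty.
Key observation: proc-A fits the free pool immediately, and its release cascades until everyone finishes.
The rest can finish in the order proc-A, proc-F, proc-I, proc-B, proc-D. Verifying each step:
  pool = (1, 3, 3, 1)
  run proc-A (needs (1, 2, 0, 1), free (1, 3, 3, 1)); after release of (1, 2, 2, 1) the pool is (2, 5, 5, 2)
  run proc-F (needs (2, 5, 1, 1), free (2, 5, 5, 2)); after release of (0, 2, 1, 2) the pool is (2, 7, 6, 4)
  run proc-I (needs (1, 4, 2, 3), free (2, 7, 6, 4)); after release of (1, 2, 0, 0) the pool is (3, 9, 6, 4)
  run proc-B (needs (1, 8, 3, 1), free (3, 9, 6, 4)); after release of (1, 0, 1, 0) the pool is (4, 9, 7, 4)
  run proc-D (needs (1, 4, 4, 0), free (4, 9, 7, 4)); after release of (0, 0, 2, 1) the pool is (4, 9, 9, 5)


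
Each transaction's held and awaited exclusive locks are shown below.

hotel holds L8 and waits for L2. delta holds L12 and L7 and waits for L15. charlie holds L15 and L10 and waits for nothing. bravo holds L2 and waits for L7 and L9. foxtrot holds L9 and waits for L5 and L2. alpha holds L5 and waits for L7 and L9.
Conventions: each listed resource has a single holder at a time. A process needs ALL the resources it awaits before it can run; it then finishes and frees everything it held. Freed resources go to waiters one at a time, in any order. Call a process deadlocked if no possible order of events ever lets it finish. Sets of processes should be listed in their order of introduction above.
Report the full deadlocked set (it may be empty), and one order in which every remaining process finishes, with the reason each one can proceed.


Deadlocked set: hotel, bravo, foxtrot and alpha.
Key observation: the waits loop around bravo -> foxtrot -> bravo with no way out; alpha is caught in further circular waits and hotel waits into the deadlock from upstream.
A valid finishing order for the others: charlie, delta.
Check, step by step:
  run charlie (it waits on nothing); releases L15 and L10
  delta waits on L15 — all released -> runs and releases L12 and L7


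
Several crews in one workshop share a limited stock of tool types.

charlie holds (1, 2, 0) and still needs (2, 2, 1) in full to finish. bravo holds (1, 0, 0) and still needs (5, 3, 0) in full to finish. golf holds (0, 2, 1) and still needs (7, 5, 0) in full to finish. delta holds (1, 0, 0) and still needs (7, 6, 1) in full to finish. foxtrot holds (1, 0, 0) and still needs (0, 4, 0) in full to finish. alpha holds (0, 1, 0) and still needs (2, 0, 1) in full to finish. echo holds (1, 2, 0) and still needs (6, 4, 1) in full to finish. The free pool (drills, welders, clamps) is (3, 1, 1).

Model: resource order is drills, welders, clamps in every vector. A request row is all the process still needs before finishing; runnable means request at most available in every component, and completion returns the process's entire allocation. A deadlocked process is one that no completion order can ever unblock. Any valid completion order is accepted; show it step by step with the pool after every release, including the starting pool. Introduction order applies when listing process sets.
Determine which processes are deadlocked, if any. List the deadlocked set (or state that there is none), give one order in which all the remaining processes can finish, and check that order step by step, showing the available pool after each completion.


No process is deadlocked.
Key observation: starting with alpha, each completion frees enough for the next — no one is permanently blocked.
One completion order for the rest: alpha, charlie, foxtrot, bravo, echo, golf, delta. Verifying each step:
  pool = (3, 1, 1)
  alpha needs (2, 0, 1) <= (3, 1, 1) -> finishes; pool += (0, 1, 0) = (3, 2, 1)
  charlie needs (2, 2, 1) <= (3, 2, 1) -> finishes; pool += (1, 2, 0) = (4, 4, 1)
  foxtrot needs (0, 4, 0) <= (4, 4, 1) -> finishes; pool += (1, 0, 0) = (5, 4, 1)
  bravo needs (5, 3, 0) <= (5, 4, 1) -> finishes; pool += (1, 0, 0) = (6, 4, 1)
  echo needs (6, 4, 1) <= (6, 4, 1) -> finishes; pool += (1, 2, 0) = (7, 6, 1)
  golf needs (7, 5, 0) <= (7, 6, 1) -> finishes; pool += (0, 2, 1) = (7, 8, 2)
  delta needs (7, 6, 1) <= (7, 8, 2) -> finishes; pool += (1, 0, 0) = (8, 8, 2)


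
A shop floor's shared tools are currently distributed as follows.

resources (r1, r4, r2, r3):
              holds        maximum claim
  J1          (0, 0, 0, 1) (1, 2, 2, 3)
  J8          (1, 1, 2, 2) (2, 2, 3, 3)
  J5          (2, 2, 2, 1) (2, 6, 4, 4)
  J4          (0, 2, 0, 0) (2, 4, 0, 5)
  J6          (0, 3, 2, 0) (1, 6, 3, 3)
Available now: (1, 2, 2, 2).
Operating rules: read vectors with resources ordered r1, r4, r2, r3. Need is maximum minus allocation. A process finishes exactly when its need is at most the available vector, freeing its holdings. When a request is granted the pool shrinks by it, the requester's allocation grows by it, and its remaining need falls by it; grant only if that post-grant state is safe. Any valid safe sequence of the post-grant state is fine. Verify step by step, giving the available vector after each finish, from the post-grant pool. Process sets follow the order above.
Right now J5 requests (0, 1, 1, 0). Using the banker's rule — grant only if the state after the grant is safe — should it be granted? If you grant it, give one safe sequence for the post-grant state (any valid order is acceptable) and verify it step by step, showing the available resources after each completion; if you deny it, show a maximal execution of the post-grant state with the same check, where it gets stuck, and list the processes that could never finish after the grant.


GRANT: granting preserves safety; a valid post-grant sequence is J8, J1, J4, J5, J6.
Key observation: granting shrinks the pool to (1, 1, 1, 2), yet J8 still fits and the chain goes through.
Verifying the post-grant state step by step:
  pool = (1, 1, 1, 2)
  run J8 (needs (1, 1, 1, 1), free (1, 1, 1, 2)); after release of (1, 1, 2, 2) the pool is (2, 2, 3, 4)
  run J1 (needs (1, 2, 2, 2), free (2, 2, 3, 4)); after release of (0, 0, 0, 1) the pool is (2, 2, 3, 5)
  run J4 (needs (2, 2, 0, 5), free (2, 2, 3, 5)); after release of (0, 2, 0, 0) the pool is (2, 4, 3, 5)
  run J5 (needs (0, 3, 1, 3), free (2, 4, 3, 5)); after release of (2, 3, 3, 1) the pool is (4, 7, 6, 6)
  run J6 (needs (1, 3, 1, 3), free (4, 7, 6, 6)); after release of (0, 3, 2, 0) the pool is (4, 10, 8, 6)


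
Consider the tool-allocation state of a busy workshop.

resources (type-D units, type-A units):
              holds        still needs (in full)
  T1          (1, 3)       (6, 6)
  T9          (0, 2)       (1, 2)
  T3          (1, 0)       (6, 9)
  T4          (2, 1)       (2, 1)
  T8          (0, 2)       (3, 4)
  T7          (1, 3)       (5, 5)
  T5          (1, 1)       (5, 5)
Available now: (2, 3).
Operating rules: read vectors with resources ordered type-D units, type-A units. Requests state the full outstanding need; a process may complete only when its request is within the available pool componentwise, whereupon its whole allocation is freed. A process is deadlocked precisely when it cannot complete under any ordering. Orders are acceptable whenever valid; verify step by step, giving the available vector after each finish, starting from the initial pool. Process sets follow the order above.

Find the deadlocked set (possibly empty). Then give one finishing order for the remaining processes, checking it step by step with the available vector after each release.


Deadlocked: T1, T3, T7 and T5.
Key observation: T4, T9, T8 can finish, but then (4, 8) is all there is, and the blocked group's type-D units demands exceed it.
One completion order for the rest: T4, T9, T8. Verifying each step:
  pool = (2, 3)
  run T4 (needs (2, 1), free (2, 3)); after release of (2, 1) the pool is (4, 4)
  run T9 (needs (1, 2), free (4, 4)); after release of (0, 2) the pool is (4, 6)
  run T8 (needs (3, 4), free (4, 6)); after release of (0, 2) the pool is (4, 8)
The stuck group stays short no matter what:
  T1 cannot run: need (6, 6) vs free (4, 8) (insufficient type-D units)
  T3 cannot run: need (6, 9) vs free (4, 8) (insufficient type-D units and type-A units)
  T7 cannot run: need (5, 5) vs free (4, 8) (insufficient type-D units)
  T5 cannot run: need (5, 5) vs free (4, 8) (insufficient type-D units)
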